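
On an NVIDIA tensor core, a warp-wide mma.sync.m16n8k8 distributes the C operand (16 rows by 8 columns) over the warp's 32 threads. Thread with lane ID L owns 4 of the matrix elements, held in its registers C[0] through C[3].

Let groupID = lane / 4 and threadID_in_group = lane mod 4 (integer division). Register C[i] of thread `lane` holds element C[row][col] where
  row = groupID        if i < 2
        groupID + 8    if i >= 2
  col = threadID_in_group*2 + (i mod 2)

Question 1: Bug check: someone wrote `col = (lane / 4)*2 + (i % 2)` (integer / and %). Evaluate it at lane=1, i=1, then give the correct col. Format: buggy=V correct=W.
`(lane / 4)*2 + (i % 2)`[1,1]->1
L=1->gid=1>>2=0, tid=1&3=1
[1]->row 0+0=0  col 1·2+1=3
col: 1 vs 3

buggy=1 correct=3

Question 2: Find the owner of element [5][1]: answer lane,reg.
r=5⇒gr=5,Rb=0  c=1⇒th=0,odd=1
L=5*4+0=20  i=0*2+1=1

20,1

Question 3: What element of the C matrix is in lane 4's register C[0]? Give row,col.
L=4->g=4>>2=1, t=4&3=0
[0]->row 1+0=1  col 0·2+0=0

1,0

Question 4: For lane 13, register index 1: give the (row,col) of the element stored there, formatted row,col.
3,3

lane 13->13/4=3, 13 mod 4=1
i=1  r:3+0->3  c:2·1+1->3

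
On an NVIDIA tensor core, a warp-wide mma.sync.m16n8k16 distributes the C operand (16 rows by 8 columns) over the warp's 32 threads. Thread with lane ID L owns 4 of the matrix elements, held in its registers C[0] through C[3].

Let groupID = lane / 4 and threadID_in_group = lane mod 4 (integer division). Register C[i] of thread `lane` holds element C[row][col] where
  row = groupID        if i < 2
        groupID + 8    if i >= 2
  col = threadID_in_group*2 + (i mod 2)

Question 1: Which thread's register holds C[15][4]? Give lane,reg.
30,2

r=15⇒gr=7,Rb=1  c=4⇒th=2,odd=0
L=7*4+2=30  i=1*2+0=2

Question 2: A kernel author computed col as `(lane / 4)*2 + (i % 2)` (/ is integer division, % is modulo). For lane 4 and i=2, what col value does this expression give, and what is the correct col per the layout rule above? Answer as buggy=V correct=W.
`(lane / 4)*2 + (i % 2)`[4,2]->2
4: g=1,t=0
[2] (1+8,0*2+0) = (9,0)
col: 2 vs 0

buggy=2 correct=0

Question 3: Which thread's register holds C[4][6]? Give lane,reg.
r=4->g=4,rb=0  c=6->t=3,b0=0
L=4*4+3=19  i=0*2+0=0

19,0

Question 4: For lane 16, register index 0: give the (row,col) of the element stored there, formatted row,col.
4,0

lane 16: gid=4 (16/4), tid=0 (16%4)
i=0: r=4+0=4, c=0*2+0=0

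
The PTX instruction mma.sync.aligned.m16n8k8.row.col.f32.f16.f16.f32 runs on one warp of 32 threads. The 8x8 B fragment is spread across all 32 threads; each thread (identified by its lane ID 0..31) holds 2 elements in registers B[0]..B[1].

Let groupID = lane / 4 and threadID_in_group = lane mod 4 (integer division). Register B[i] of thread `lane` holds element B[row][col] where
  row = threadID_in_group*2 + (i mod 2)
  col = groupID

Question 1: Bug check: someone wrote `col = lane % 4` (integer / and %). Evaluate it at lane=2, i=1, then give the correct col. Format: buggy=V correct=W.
`lane % 4`[2,1]=>2
lane 2=>2/4=0, 2 mod 4=2
i=1  r:2·2+1=>5  c:0
col: 2 vs 0

buggy=2 correct=0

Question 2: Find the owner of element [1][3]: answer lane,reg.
c: 3->gid=3  r: 1->tid=0,i&1=1
L=3*4+0=12  i=1=1

12,1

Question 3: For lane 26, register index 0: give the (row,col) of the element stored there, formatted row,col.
lane 26=>26/4=6, 26 mod 4=2
i=0  r:2·2+0=>4  c:6

4,6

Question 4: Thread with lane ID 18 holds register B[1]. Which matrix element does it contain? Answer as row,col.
5,4

lane 18: g=4 (18/4), t=2 (18%4)
i=1: r=2*2+1=5, c=g=4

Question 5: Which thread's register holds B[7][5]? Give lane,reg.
23,1

c: 5->gid=5  r: 7->tid=3,i&1=1
L=5*4+3=23  i=1=1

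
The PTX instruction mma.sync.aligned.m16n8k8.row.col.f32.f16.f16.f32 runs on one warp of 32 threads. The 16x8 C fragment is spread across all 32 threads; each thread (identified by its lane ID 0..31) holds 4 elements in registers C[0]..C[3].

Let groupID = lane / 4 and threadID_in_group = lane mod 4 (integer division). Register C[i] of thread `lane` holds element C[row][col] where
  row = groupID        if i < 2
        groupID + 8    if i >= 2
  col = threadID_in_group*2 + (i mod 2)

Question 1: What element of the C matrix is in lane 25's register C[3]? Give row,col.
25: G=6,T=1
[3] (6+8,1*2+1) = (14,3)

14,3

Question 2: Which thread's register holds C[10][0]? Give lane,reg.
8,2

r:10=>grp=2,rB=1  c:0=>tig=0,lo=0
L=2*4+0=8  i=1*2+0=2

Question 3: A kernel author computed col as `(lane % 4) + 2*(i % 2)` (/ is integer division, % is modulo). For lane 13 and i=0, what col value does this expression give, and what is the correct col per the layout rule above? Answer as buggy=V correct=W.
`(lane % 4) + 2*(i % 2)`[13,0]⇒1
L=13⇒gr=13>>2=3, th=13&3=1
[0]⇒row 3+0=3  col 1·2+0=2
col: 1 vs 2

buggy=1 correct=2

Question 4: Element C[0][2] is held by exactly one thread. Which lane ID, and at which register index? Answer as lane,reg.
1,0

r: 0->gid=0,r8=0  c: 2->tid=1,i&1=0
L=0*4+1=1  i=0*2+0=0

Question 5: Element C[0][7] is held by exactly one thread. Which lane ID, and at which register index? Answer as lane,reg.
3,1

r=0→G=0,rhi=0  c=7→T=3,p=1
L=0*4+3=3  i=0*2+1=1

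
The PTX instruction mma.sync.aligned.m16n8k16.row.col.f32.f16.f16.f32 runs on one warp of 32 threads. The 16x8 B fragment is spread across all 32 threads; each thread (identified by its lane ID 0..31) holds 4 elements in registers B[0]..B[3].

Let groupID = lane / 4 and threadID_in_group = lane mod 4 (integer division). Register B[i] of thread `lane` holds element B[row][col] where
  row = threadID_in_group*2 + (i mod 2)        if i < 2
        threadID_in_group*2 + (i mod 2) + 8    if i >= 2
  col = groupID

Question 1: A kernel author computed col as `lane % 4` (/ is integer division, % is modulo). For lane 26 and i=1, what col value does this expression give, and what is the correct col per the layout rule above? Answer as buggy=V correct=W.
buggy=2 correct=6

`lane % 4`[26,1]->2
26: gid=6,tid=2
[1] (2*2+1+0,6) = (5,6)
col: 2 vs 6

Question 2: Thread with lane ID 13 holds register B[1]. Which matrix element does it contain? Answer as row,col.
L=13→G=13>>2=3, T=13&3=1
[1]→row 1·2+1+0=3  col G=3

3,3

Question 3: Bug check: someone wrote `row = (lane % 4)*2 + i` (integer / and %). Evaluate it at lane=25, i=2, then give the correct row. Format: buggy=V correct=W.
`(lane % 4)*2 + i`[25,2]->4
lane 25->25/4=6, 25 mod 4=1
i=2  r:2·1+0+8->10  c:6
row: 4 vs 10

buggy=4 correct=10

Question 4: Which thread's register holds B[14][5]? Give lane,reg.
23,2

c:5=>grp=5  r:14=>rB=1,tig=3,lo=0
L=5*4+3=23  i=1*2+0=2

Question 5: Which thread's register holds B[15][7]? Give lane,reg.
31,3

c:7=>grp=7  r:15=>rB=1,tig=3,lo=1
L=7*4+3=31  i=1*2+1=3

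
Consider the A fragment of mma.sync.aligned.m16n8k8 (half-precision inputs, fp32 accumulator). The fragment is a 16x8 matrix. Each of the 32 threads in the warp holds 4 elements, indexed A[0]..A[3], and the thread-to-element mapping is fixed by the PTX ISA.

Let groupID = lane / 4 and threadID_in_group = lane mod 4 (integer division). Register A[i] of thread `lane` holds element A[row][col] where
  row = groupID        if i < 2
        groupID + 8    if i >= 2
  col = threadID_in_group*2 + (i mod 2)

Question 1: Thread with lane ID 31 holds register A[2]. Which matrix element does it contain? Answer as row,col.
L=31→G=31>>2=7, T=31&3=3
[2]→row 7+8=15  col 3·2+0=6

15,6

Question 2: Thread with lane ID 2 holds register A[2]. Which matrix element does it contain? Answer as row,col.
lane 2: grp=0 (2/4), tig=2 (2%4)
i=2: r=0+8=8, c=2*2+0=4

8,4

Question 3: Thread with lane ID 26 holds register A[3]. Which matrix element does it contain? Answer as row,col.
lane 26: gr=6 (26/4), th=2 (26%4)
i=3: r=6+8=14, c=2*2+1=5

14,5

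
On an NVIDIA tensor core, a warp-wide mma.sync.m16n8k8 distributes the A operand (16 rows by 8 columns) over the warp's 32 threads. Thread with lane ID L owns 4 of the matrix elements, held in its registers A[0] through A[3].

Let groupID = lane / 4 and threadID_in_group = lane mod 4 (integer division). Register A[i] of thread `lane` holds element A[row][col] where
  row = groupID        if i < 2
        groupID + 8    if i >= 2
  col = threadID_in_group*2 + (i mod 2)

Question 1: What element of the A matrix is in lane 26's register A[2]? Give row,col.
14,4

lane 26: g=6 (26/4), t=2 (26%4)
i=2: r=6+8=14, c=2*2+0=4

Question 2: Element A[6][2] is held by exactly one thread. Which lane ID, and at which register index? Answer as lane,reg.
25,0

r=6→G=6,rhi=0  c=2→T=1,p=0
L=6*4+1=25  i=0*2+0=0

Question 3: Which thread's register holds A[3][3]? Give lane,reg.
r=3→G=3,rhi=0  c=3→T=1,p=1
L=3*4+1=13  i=0*2+1=1

13,1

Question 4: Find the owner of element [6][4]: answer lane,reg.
26,0

r=6->g=6,rb=0  c=4->t=2,b0=0
L=6*4+2=26  i=0*2+0=0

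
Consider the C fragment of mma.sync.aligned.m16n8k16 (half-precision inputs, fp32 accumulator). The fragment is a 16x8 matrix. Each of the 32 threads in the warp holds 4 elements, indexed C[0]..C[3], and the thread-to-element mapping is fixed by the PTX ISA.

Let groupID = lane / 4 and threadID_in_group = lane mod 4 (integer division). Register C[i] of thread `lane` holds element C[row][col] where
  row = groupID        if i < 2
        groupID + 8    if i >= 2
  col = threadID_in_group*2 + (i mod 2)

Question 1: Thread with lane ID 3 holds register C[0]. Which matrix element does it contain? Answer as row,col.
0,6

3: gr=0,th=3
[0] (0+0,3*2+0) = (0,6)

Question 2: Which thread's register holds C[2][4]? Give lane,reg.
r=2→G=2,rhi=0  c=4→T=2,p=0
L=2*4+2=10  i=0*2+0=0

10,0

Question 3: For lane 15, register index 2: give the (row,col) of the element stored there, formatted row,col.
11,6

lane 15→15/4=3, 15 mod 4=3
i=2  r:3+8→11  c:2·3+0→6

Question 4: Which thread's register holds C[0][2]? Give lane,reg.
1,0

r:0=>grp=0,rB=0  c:2=>tig=1,lo=0
L=0*4+1=1  i=0*2+0=0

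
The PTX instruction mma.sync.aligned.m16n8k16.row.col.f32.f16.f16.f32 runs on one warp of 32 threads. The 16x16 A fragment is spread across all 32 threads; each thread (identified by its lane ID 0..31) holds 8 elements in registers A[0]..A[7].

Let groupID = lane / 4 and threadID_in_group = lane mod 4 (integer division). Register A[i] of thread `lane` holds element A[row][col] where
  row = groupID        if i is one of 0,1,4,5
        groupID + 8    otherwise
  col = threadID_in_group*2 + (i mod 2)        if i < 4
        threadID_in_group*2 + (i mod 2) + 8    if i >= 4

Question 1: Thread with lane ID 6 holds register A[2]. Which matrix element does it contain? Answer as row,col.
lane 6: G=1 (6/4), T=2 (6%4)
i=2: r=1+8=9, c=2*2+0+0=4

9,4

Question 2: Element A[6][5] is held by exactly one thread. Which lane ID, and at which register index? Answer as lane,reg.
26,1

r:6=>grp=6,rB=0  c:5=>cB=0,tig=2,lo=1
L=6*4+2=26  i=0*4+0*2+1=1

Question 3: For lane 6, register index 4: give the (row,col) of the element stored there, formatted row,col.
1,12

lane 6->6/4=1, 6 mod 4=2
i=4  r:1+0->1  c:2·2+0+8->12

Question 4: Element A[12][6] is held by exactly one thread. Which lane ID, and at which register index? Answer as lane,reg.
r=12⇒gr=4,Rb=1  c=6⇒Cb=0,th=3,odd=0
L=4*4+3=19  i=0*4+1*2+0=2

19,2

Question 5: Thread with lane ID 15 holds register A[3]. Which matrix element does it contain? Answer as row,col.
11,7

lane 15->15/4=3, 15 mod 4=3
i=3  r:3+8->11  c:2·3+1+0->7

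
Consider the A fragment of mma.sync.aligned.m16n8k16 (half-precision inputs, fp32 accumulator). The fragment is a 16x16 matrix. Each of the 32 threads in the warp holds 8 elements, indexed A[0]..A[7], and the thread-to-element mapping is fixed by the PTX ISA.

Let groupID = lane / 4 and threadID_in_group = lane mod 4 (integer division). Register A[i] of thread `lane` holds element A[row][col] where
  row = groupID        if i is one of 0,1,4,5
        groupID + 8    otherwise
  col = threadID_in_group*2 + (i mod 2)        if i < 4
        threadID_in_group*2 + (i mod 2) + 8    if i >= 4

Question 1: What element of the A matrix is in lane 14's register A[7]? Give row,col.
L=14→G=14>>2=3, T=14&3=2
[7]→row 3+8=11  col 2·2+1+8=13

11,13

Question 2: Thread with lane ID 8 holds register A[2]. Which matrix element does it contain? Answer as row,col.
10,0

lane 8: gid=2 (8/4), tid=0 (8%4)
i=2: r=2+8=10, c=0*2+0+0=0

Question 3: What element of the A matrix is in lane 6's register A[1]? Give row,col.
1,5

6: gid=1,tid=2
[1] (1+0,2*2+1+0) = (1,5)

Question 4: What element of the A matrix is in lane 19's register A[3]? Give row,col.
lane 19⇒19/4=4, 19 mod 4=3
i=3  r:4+8⇒12  c:2·3+1+0⇒7

12,7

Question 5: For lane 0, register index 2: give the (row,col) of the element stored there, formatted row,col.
0: grp=0,tig=0
[2] (0+8,0*2+0+0) = (8,0)

8,0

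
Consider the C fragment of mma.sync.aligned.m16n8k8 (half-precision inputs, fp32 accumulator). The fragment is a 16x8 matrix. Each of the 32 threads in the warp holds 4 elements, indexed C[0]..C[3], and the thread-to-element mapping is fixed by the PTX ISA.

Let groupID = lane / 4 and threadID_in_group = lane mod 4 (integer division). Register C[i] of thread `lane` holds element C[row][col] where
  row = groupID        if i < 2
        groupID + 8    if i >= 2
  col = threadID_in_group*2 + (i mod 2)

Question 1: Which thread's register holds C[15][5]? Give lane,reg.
r: 15->gid=7,r8=1  c: 5->tid=2,i&1=1
L=7*4+2=30  i=1*2+1=3

30,3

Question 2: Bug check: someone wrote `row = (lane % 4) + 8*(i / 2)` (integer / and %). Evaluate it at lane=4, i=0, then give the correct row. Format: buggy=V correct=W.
`(lane % 4) + 8*(i / 2)`[4,0]->0
lane 4: gid=1 (4/4), tid=0 (4%4)
i=0: r=1+0=1, c=0*2+0=0
row: 0 vs 1

buggy=0 correct=1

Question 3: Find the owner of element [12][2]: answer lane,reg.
r=12->g=4,rb=1  c=2->t=1,b0=0
L=4*4+1=17  i=1*2+0=2

17,2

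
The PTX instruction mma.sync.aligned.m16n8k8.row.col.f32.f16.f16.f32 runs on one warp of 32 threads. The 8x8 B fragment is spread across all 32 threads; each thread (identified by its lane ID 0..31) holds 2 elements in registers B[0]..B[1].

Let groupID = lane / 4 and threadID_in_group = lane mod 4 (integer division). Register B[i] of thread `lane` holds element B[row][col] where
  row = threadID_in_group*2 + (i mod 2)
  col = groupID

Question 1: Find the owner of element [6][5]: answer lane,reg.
c: 5->gid=5  r: 6->tid=3,i&1=0
L=5*4+3=23  i=0=0

23,0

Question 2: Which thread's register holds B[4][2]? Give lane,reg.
c: 2->gid=2  r: 4->tid=2,i&1=0
L=2*4+2=10  i=0=0

10,0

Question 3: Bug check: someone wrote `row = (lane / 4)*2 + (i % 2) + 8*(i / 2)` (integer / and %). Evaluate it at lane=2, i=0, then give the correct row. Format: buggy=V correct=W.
buggy=0 correct=4

`(lane / 4)*2 + (i % 2) + 8*(i / 2)`[2,0]→0
2: G=0,T=2
[0] (2*2+0,0) = (4,0)
row: 0 vs 4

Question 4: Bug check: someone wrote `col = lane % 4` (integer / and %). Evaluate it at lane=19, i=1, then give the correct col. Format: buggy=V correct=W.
buggy=3 correct=4

`lane % 4`[19,1]=>3
lane 19=>19/4=4, 19 mod 4=3
i=1  r:2·3+1=>7  c:4
col: 3 vs 4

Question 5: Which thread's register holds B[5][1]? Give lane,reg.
c=1→G=1  r=5→T=2,p=1
L=1*4+2=6  i=1=1

6,1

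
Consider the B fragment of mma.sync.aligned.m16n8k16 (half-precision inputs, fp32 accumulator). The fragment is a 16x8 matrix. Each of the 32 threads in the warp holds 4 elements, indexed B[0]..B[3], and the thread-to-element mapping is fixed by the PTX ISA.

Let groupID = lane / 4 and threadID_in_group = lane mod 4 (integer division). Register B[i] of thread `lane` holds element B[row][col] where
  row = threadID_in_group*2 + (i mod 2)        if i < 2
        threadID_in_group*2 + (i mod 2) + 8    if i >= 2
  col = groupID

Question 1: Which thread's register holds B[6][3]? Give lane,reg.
c: 3->gid=3  r: 6->r8=0,tid=3,i&1=0
L=3*4+3=15  i=0*2+0=0

15,0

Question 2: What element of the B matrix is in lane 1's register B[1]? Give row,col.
3,0

lane 1: grp=0 (1/4), tig=1 (1%4)
i=1: r=1*2+1+0=3, c=grp=0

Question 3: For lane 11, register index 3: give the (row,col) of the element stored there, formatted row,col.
15,2

lane 11: grp=2 (11/4), tig=3 (11%4)
i=3: r=3*2+1+8=15, c=grp=2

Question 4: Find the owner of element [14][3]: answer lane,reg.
15,2

c=3->g=3  r=14->rb=1,t=3,b0=0
L=3*4+3=15  i=1*2+0=2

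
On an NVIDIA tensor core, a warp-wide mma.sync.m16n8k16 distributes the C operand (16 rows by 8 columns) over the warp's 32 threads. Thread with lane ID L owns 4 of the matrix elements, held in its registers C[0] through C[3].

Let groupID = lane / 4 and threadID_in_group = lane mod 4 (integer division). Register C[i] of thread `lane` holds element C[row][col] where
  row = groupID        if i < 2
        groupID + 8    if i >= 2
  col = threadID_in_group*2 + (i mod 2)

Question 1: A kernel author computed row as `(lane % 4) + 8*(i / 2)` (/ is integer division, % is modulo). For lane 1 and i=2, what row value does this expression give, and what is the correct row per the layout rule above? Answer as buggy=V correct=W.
`(lane % 4) + 8*(i / 2)`[1,2]→9
1: G=0,T=1
[2] (0+8,1*2+0) = (8,2)
row: 9 vs 8

buggy=9 correct=8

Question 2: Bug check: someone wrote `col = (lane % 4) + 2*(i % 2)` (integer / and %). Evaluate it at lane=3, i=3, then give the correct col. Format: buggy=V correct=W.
buggy=5 correct=7

`(lane % 4) + 2*(i % 2)`[3,3]->5
3: gid=0,tid=3
[3] (0+8,3*2+1) = (8,7)
col: 5 vs 7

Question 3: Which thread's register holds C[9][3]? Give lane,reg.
r: 9->gid=1,r8=1  c: 3->tid=1,i&1=1
L=1*4+1=5  i=1*2+1=3

5,3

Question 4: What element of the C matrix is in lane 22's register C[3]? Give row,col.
13,5

lane 22: g=5 (22/4), t=2 (22%4)
i=3: r=5+8=13, c=2*2+1=5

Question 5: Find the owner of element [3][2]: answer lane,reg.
r: 3->gid=3,r8=0  c: 2->tid=1,i&1=0
L=3*4+1=13  i=0*2+0=0

13,0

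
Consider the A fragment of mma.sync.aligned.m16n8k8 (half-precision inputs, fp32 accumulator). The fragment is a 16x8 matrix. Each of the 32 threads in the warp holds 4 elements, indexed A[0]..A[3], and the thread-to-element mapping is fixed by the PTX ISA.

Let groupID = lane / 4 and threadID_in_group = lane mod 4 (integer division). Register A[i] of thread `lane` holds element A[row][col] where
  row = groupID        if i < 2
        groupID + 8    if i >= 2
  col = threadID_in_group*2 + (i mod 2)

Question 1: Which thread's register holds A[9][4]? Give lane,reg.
r: 9->gid=1,r8=1  c: 4->tid=2,i&1=0
L=1*4+2=6  i=1*2+0=2

6,2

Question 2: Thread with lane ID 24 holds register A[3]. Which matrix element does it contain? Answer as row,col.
lane 24->24/4=6, 24 mod 4=0
i=3  r:6+8->14  c:2·0+1->1

14,1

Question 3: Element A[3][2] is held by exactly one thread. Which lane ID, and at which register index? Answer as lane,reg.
r=3→G=3,rhi=0  c=2→T=1,p=0
L=3*4+1=13  i=0*2+0=0

13,0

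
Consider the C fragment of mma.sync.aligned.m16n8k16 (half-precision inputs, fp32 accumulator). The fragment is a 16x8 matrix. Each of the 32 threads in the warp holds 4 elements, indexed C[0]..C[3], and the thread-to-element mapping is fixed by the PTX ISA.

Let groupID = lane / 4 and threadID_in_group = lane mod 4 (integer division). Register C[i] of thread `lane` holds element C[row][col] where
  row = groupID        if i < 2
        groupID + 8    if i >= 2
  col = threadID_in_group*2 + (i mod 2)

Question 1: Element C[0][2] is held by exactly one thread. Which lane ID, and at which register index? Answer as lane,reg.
1,0

r=0⇒gr=0,Rb=0  c=2⇒th=1,odd=0
L=0*4+1=1  i=0*2+0=0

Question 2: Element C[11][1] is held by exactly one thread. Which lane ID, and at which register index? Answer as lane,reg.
r: 11->gid=3,r8=1  c: 1->tid=0,i&1=1
L=3*4+0=12  i=1*2+1=3

12,3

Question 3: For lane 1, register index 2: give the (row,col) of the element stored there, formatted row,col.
8,2

lane 1->1/4=0, 1 mod 4=1
i=2  r:0+8->8  c:2·1+0->2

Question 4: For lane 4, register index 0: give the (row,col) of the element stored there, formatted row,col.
lane 4->4/4=1, 4 mod 4=0
i=0  r:1+0->1  c:2·0+0->0

1,0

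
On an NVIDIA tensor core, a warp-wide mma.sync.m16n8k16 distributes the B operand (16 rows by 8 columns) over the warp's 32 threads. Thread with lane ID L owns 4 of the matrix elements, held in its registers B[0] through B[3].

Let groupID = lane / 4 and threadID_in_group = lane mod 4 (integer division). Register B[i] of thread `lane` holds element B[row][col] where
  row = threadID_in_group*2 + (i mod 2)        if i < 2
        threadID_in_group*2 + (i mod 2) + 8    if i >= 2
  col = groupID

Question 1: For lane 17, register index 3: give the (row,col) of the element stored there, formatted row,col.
11,4

17: gr=4,th=1
[3] (1*2+1+8,4) = (11,4)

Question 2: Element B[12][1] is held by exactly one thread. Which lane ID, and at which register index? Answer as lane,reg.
c: 1->gid=1  r: 12->r8=1,tid=2,i&1=0
L=1*4+2=6  i=1*2+0=2

6,2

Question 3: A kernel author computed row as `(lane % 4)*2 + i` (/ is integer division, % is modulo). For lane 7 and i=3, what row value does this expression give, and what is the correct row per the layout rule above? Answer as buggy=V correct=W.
buggy=9 correct=15

`(lane % 4)*2 + i`[7,3]=>9
7: grp=1,tig=3
[3] (3*2+1+8,1) = (15,1)
row: 9 vs 15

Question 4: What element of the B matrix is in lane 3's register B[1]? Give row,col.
7,0

3: gr=0,th=3
[1] (3*2+1+0,0) = (7,0)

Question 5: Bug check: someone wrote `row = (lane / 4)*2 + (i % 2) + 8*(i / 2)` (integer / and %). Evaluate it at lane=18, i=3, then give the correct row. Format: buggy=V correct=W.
`(lane / 4)*2 + (i % 2) + 8*(i / 2)`[18,3]->17
18: gid=4,tid=2
[3] (2*2+1+8,4) = (13,4)
row: 17 vs 13

buggy=17 correct=13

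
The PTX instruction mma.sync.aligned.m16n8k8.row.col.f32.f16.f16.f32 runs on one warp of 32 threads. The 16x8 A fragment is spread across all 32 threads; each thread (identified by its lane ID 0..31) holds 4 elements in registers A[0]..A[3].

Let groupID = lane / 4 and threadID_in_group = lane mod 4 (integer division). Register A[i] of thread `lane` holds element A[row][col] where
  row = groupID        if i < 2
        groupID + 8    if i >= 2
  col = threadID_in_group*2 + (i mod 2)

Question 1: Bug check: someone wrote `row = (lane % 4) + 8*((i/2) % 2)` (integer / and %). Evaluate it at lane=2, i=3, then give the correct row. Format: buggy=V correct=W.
`(lane % 4) + 8*((i/2) % 2)`[2,3]=>10
L=2=>grp=2>>2=0, tig=2&3=2
[3]=>row 0+8=8  col 2·2+1=5
row: 10 vs 8

buggy=10 correct=8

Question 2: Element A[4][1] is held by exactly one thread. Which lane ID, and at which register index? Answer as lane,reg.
r:4=>grp=4,rB=0  c:1=>tig=0,lo=1
L=4*4+0=16  i=0*2+1=1

16,1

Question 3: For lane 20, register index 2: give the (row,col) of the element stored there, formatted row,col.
L=20⇒gr=20>>2=5, th=20&3=0
[2]⇒row 5+8=13  col 0·2+0=0

13,0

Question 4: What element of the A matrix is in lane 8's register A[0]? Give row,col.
8: gid=2,tid=0
[0] (2+0,0*2+0) = (2,0)

2,0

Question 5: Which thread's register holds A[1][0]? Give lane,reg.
4,0

r=1→G=1,rhi=0  c=0→T=0,p=0
L=1*4+0=4  i=0*2+0=0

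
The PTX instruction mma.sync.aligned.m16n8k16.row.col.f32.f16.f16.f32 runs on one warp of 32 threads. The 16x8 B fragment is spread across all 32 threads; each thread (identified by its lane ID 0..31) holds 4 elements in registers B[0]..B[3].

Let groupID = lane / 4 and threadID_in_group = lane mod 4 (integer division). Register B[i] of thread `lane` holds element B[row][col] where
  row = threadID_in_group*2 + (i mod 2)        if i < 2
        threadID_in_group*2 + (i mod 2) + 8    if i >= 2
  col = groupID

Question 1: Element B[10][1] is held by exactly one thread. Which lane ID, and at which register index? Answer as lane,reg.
5,2

c:1=>grp=1  r:10=>rB=1,tig=1,lo=0
L=1*4+1=5  i=1*2+0=2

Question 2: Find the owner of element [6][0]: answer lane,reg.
c:0=>grp=0  r:6=>rB=0,tig=3,lo=0
L=0*4+3=3  i=0*2+0=0

3,0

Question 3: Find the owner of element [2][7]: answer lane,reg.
29,0

c:7=>grp=7  r:2=>rB=0,tig=1,lo=0
L=7*4+1=29  i=0*2+0=0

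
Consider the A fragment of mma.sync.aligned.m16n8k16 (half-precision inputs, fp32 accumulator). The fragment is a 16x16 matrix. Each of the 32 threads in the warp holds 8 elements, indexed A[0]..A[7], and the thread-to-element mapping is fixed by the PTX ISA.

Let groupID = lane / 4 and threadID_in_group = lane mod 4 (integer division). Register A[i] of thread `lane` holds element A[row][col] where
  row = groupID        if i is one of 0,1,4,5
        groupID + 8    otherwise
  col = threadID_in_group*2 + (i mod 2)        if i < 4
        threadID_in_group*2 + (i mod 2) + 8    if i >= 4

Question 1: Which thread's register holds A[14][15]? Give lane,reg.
27,7

r=14→G=6,rhi=1  c=15→chi=1,T=3,p=1
L=6*4+3=27  i=1*4+1*2+1=7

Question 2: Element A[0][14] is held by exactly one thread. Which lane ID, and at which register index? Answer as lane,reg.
3,4

r: 0->gid=0,r8=0  c: 14->c8=1,tid=3,i&1=0
L=0*4+3=3  i=1*4+0*2+0=4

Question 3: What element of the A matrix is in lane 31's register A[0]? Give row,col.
lane 31⇒31/4=7, 31 mod 4=3
i=0  r:7+0⇒7  c:2·3+0+0⇒6

7,6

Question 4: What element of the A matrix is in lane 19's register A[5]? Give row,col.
4,15

lane 19->19/4=4, 19 mod 4=3
i=5  r:4+0->4  c:2·3+1+8->15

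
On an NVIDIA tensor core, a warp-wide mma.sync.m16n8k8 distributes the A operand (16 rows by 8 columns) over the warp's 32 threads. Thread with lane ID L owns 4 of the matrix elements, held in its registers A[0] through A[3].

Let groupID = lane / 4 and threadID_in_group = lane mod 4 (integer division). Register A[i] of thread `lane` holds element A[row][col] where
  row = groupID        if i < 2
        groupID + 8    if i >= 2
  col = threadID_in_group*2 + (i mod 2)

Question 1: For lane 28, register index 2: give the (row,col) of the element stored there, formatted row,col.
15,0

lane 28->28/4=7, 28 mod 4=0
i=2  r:7+8->15  c:2·0+0->0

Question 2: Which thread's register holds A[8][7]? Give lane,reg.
r: 8->gid=0,r8=1  c: 7->tid=3,i&1=1
L=0*4+3=3  i=1*2+1=3

3,3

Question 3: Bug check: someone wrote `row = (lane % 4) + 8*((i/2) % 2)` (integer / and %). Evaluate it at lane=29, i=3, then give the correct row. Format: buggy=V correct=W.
buggy=9 correct=15

`(lane % 4) + 8*((i/2) % 2)`[29,3]⇒9
lane 29⇒29/4=7, 29 mod 4=1
i=3  r:7+8⇒15  c:2·1+1⇒3
row: 9 vs 15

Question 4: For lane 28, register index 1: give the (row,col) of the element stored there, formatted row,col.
L=28=>grp=28>>2=7, tig=28&3=0
[1]=>row 7+0=7  col 0·2+1=1

7,1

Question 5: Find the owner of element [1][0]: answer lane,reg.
4,0

r=1->g=1,rb=0  c=0->t=0,b0=0
L=1*4+0=4  i=0*2+0=0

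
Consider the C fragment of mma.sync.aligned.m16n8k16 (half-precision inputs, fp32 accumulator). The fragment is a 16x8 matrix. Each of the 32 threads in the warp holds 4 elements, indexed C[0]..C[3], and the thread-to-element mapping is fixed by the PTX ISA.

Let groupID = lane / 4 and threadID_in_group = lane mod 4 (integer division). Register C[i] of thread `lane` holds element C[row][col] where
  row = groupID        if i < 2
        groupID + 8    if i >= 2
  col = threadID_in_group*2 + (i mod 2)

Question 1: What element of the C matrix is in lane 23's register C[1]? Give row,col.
5,7

L=23⇒gr=23>>2=5, th=23&3=3
[1]⇒row 5+0=5  col 3·2+1=7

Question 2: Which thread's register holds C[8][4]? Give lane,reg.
2,2

r=8->g=0,rb=1  c=4->t=2,b0=0
L=0*4+2=2  i=1*2+0=2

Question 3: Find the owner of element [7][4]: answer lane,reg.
30,0

r:7=>grp=7,rB=0  c:4=>tig=2,lo=0
L=7*4+2=30  i=0*2+0=0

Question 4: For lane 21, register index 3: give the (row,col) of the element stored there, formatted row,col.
lane 21⇒21/4=5, 21 mod 4=1
i=3  r:5+8⇒13  c:2·1+1⇒3

13,3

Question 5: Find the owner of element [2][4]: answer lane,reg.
10,0

r=2⇒gr=2,Rb=0  c=4⇒th=2,odd=0
L=2*4+2=10  i=0*2+0=0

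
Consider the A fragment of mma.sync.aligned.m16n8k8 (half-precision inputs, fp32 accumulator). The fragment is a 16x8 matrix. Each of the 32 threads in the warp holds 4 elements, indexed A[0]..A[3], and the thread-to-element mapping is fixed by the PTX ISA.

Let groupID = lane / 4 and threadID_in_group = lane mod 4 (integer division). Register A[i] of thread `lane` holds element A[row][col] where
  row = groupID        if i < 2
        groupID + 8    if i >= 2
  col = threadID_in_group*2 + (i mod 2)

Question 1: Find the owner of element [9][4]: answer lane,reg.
r=9->g=1,rb=1  c=4->t=2,b0=0
L=1*4+2=6  i=1*2+0=2

6,2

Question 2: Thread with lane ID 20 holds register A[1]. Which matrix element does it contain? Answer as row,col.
5,1

20: g=5,t=0
[1] (5+0,0*2+1) = (5,1)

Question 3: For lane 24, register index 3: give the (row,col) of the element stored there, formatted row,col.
lane 24: grp=6 (24/4), tig=0 (24%4)
i=3: r=6+8=14, c=0*2+1=1

14,1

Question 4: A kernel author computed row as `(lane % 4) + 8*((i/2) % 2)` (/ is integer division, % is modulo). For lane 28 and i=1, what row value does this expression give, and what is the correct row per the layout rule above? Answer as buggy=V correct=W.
`(lane % 4) + 8*((i/2) % 2)`[28,1]=>0
28: grp=7,tig=0
[1] (7+0,0*2+1) = (7,1)
row: 0 vs 7

buggy=0 correct=7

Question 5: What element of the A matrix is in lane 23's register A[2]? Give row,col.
lane 23->23/4=5, 23 mod 4=3
i=2  r:5+8->13  c:2·3+0->6

13,6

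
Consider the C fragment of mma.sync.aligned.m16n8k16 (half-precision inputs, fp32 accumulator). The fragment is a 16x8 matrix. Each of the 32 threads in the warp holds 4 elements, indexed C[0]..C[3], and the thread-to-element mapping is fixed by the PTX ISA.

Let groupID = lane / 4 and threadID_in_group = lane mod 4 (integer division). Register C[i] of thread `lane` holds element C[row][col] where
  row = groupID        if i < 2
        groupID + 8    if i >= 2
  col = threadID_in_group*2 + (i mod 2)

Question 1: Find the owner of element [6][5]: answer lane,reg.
26,1

r:6=>grp=6,rB=0  c:5=>tig=2,lo=1
L=6*4+2=26  i=0*2+1=1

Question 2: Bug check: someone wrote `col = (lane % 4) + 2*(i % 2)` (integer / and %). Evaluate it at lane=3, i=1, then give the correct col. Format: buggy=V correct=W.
`(lane % 4) + 2*(i % 2)`[3,1]->5
L=3->gid=3>>2=0, tid=3&3=3
[1]->row 0+0=0  col 3·2+1=7
col: 5 vs 7

buggy=5 correct=7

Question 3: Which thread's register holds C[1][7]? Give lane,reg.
7,1

r=1→G=1,rhi=0  c=7→T=3,p=1
L=1*4+3=7  i=0*2+1=1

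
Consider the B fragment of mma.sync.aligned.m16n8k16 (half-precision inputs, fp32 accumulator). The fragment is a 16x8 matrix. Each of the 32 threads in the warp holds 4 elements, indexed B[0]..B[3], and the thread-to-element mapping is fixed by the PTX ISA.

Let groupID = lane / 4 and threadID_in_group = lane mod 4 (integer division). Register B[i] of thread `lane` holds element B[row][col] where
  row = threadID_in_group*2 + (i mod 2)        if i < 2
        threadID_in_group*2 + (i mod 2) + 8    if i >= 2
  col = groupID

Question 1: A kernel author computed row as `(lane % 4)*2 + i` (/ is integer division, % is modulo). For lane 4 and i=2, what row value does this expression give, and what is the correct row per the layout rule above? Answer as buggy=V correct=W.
`(lane % 4)*2 + i`[4,2]⇒2
L=4⇒gr=4>>2=1, th=4&3=0
[2]⇒row 0·2+0+8=8  col gr=1
row: 2 vs 8

buggy=2 correct=8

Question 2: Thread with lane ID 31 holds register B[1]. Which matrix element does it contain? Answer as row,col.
31: g=7,t=3
[1] (3*2+1+0,7) = (7,7)

7,7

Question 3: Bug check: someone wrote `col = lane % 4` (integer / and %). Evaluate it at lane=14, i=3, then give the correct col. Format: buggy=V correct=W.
`lane % 4`[14,3]->2
lane 14->14/4=3, 14 mod 4=2
i=3  r:2·2+1+8->13  c:3
col: 2 vs 3

buggy=2 correct=3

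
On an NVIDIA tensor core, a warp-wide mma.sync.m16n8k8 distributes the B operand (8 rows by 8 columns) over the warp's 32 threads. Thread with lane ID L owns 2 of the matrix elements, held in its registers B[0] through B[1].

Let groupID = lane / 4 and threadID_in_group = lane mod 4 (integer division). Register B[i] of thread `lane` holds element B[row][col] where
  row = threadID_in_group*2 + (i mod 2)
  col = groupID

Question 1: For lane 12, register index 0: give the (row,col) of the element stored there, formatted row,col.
L=12→G=12>>2=3, T=12&3=0
[0]→row 0·2+0=0  col G=3

0,3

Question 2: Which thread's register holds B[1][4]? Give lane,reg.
c: 4->gid=4  r: 1->tid=0,i&1=1
L=4*4+0=16  i=1=1

16,1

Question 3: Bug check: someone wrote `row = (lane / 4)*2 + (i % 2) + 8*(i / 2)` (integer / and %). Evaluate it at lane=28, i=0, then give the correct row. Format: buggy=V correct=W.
buggy=14 correct=0

`(lane / 4)*2 + (i % 2) + 8*(i / 2)`[28,0]=>14
lane 28: grp=7 (28/4), tig=0 (28%4)
i=0: r=0*2+0=0, c=grp=7
row: 14 vs 0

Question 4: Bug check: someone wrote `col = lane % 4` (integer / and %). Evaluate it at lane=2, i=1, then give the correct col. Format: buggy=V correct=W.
buggy=2 correct=0

`lane % 4`[2,1]⇒2
lane 2: gr=0 (2/4), th=2 (2%4)
i=1: r=2*2+1=5, c=gr=0
col: 2 vs 0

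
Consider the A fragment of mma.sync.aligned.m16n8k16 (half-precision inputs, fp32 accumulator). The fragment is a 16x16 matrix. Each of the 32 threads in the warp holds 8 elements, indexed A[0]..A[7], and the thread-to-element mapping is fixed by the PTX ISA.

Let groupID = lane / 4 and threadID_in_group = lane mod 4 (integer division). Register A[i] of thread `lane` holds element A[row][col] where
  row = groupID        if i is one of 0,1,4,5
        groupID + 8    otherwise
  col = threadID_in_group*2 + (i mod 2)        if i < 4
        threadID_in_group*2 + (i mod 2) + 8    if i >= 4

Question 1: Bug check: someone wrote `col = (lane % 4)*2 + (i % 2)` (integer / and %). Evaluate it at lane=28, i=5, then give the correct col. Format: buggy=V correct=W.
`(lane % 4)*2 + (i % 2)`[28,5]→1
L=28→G=28>>2=7, T=28&3=0
[5]→row 7+0=7  col 0·2+1+8=9
col: 1 vs 9

buggy=1 correct=9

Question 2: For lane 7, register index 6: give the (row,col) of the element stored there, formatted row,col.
7: grp=1,tig=3
[6] (1+8,3*2+0+8) = (9,14)

9,14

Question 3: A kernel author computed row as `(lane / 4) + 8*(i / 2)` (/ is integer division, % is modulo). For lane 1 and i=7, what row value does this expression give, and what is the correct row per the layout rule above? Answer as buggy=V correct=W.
buggy=24 correct=8

`(lane / 4) + 8*(i / 2)`[1,7]->24
lane 1: gid=0 (1/4), tid=1 (1%4)
i=7: r=0+8=8, c=1*2+1+8=11
row: 24 vs 8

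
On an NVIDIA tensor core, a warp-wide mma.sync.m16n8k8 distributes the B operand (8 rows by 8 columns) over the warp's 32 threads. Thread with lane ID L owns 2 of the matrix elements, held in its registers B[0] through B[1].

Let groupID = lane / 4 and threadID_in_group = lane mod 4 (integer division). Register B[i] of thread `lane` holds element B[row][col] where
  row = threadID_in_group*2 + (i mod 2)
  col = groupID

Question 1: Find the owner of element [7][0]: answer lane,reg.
c=0⇒gr=0  r=7⇒th=3,odd=1
L=0*4+3=3  i=1=1

3,1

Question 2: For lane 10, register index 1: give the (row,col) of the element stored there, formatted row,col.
L=10→G=10>>2=2, T=10&3=2
[1]→row 2·2+1=5  col G=2

5,2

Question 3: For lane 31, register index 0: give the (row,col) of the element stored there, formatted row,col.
lane 31->31/4=7, 31 mod 4=3
i=0  r:2·3+0->6  c:7

6,7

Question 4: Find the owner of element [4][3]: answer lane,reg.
c=3⇒gr=3  r=4⇒th=2,odd=0
L=3*4+2=14  i=0=0

14,0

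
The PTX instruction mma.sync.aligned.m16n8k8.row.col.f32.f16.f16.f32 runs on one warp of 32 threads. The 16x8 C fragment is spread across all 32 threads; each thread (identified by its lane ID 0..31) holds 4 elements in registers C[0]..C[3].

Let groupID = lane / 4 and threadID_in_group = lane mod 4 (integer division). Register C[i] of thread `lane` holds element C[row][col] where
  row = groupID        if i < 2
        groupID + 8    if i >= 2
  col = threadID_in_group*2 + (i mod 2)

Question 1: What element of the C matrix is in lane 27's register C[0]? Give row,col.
6,6

lane 27=>27/4=6, 27 mod 4=3
i=0  r:6+0=>6  c:2·3+0=>6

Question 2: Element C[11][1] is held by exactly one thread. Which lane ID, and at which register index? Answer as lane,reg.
12,3

r=11⇒gr=3,Rb=1  c=1⇒th=0,odd=1
L=3*4+0=12  i=1*2+1=3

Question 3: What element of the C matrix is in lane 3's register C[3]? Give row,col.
lane 3=>3/4=0, 3 mod 4=3
i=3  r:0+8=>8  c:2·3+1=>7

8,7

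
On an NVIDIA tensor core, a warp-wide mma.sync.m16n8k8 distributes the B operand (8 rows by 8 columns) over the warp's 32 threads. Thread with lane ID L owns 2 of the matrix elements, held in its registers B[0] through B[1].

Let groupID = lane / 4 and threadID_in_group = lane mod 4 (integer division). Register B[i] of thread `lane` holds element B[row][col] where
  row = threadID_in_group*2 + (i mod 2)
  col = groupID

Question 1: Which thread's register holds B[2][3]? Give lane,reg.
c:3=>grp=3  r:2=>tig=1,lo=0
L=3*4+1=13  i=0=0

13,0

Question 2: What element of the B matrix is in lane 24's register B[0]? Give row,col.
0,6

lane 24: G=6 (24/4), T=0 (24%4)
i=0: r=0*2+0=0, c=G=6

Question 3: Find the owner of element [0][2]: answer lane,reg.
8,0

c:2=>grp=2  r:0=>tig=0,lo=0
L=2*4+0=8  i=0=0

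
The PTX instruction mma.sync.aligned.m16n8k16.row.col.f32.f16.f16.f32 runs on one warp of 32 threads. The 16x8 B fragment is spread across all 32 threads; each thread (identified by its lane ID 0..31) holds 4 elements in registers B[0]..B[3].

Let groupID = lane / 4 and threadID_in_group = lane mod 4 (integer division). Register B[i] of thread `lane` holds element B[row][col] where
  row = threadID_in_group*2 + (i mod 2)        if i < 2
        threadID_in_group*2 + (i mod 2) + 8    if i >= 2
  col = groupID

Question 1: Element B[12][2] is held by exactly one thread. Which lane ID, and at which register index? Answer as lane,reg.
c: 2->gid=2  r: 12->r8=1,tid=2,i&1=0
L=2*4+2=10  i=1*2+0=2

10,2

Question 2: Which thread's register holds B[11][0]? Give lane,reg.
c=0->g=0  r=11->rb=1,t=1,b0=1
L=0*4+1=1  i=1*2+1=3

1,3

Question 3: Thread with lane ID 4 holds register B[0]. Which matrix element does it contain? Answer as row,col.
0,1

lane 4: gr=1 (4/4), th=0 (4%4)
i=0: r=0*2+0+0=0, c=gr=1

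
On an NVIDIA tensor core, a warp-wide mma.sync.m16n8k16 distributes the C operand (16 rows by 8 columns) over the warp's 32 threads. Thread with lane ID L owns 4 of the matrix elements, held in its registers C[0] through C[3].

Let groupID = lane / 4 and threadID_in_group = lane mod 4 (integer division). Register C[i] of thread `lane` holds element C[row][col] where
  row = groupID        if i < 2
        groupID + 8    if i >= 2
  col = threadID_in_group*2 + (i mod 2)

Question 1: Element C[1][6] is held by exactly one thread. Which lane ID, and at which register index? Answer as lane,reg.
7,0

r: 1->gid=1,r8=0  c: 6->tid=3,i&1=0
L=1*4+3=7  i=0*2+0=0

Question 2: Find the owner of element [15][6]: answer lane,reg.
31,2

r=15⇒gr=7,Rb=1  c=6⇒th=3,odd=0
L=7*4+3=31  i=1*2+0=2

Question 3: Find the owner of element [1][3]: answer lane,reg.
r=1⇒gr=1,Rb=0  c=3⇒th=1,odd=1
L=1*4+1=5  i=0*2+1=1

5,1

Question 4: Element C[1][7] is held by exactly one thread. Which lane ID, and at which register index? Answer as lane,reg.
r: 1->gid=1,r8=0  c: 7->tid=3,i&1=1
L=1*4+3=7  i=0*2+1=1

7,1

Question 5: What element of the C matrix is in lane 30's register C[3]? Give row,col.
15,5

30: gid=7,tid=2
[3] (7+8,2*2+1) = (15,5)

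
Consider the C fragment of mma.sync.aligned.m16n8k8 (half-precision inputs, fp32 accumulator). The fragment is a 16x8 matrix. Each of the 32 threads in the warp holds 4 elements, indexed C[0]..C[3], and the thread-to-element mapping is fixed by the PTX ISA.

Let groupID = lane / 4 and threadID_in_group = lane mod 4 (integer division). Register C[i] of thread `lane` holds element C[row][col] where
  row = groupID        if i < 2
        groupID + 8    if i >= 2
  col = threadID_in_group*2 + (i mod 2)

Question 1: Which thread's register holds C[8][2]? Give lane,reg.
r: 8->gid=0,r8=1  c: 2->tid=1,i&1=0
L=0*4+1=1  i=1*2+0=2

1,2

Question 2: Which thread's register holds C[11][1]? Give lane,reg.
r=11⇒gr=3,Rb=1  c=1⇒th=0,odd=1
L=3*4+0=12  i=1*2+1=3

12,3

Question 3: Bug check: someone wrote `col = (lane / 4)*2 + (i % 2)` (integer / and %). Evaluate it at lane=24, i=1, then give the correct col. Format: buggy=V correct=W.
`(lane / 4)*2 + (i % 2)`[24,1]->13
24: g=6,t=0
[1] (6+0,0*2+1) = (6,1)
col: 13 vs 1

buggy=13 correct=1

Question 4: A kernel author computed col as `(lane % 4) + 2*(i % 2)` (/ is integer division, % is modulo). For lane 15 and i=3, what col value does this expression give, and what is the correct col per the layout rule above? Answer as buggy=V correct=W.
`(lane % 4) + 2*(i % 2)`[15,3]⇒5
lane 15⇒15/4=3, 15 mod 4=3
i=3  r:3+8⇒11  c:2·3+1⇒7
col: 5 vs 7

buggy=5 correct=7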